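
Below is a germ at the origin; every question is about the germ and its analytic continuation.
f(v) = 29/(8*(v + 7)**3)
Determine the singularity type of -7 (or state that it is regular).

The point is a pole of order 3.

The denominator factor v + 7 vanishes at -7 and appears to the power 3; the numerator there equals 29/8, nonzero, and no other factor vanishes.
Hence a pole whose order is the multiplicity, 3.


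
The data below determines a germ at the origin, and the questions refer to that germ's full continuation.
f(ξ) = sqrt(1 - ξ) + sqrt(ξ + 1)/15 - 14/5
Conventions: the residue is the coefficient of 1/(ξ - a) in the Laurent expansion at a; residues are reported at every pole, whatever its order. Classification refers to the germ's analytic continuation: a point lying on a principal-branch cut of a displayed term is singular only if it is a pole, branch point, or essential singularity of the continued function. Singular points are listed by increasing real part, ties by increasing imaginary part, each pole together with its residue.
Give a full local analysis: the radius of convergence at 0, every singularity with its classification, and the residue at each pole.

Radius of convergence at 0: 1.
At -1: an algebraic (square-root) branch point.
At 1: an algebraic (square-root) branch point.

Branch term (1)*sqrt(1 - ξ/(1)): its argument vanishes at ξ = 1, a square-root branch point, modulus 1.
Branch term (1/15)*sqrt(1 - ξ/(-1)): its argument vanishes at ξ = -1, a square-root branch point, modulus 1.
The radius of convergence is the smallest modulus among the singular points: 1.
List the singular points by increasing real part (a conjugate pair: the negative imaginary part first).


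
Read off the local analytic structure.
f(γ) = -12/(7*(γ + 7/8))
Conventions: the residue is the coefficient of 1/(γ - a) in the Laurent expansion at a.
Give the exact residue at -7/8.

At the order-1 pole -7/8 set g(γ) = (γ - (-7/8))*f(γ) = -12/7.
Simple pole: residue = g(a) at a = -7/8, which is -12/7.

The residue is -12/7.


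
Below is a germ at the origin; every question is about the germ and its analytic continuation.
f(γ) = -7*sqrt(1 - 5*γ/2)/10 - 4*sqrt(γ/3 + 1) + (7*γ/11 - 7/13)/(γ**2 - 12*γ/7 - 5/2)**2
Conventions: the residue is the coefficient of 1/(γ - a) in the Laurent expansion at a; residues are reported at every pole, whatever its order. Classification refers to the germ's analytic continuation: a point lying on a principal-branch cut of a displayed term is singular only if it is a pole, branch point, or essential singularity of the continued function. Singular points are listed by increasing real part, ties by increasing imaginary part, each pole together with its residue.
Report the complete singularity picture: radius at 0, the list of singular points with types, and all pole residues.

Radius of convergence at 0: 2/5.
At -3: an algebraic (square-root) branch point.
At 6/7 - (1/14)*sqrt(634): a pole of order 2; residue (343/28739854)*sqrt(634).
At 2/5: an algebraic (square-root) branch point.
At 6/7 + (1/14)*sqrt(634): a pole of order 2; residue -(343/28739854)*sqrt(634).

Denominator factor (γ**2 - 12*γ/7 - 5/2)^2: discriminant 634/49, real irrational roots 6/7 + (1/14)*sqrt(634) and 6/7 - (1/14)*sqrt(634); poles of order 2, moduli 6/7 + (1/14)*sqrt(634) and -6/7 + (1/14)*sqrt(634).
Branch term (-4)*sqrt(1 - γ/(-3)): its argument vanishes at γ = -3, a square-root branch point, modulus 3.
Branch term (-7/10)*sqrt(1 - γ/(2/5)): its argument vanishes at γ = 2/5, a square-root branch point, modulus 2/5.
The radius of convergence is the smallest modulus among the singular points: 2/5.
The branch terms are analytic at 6/7 - (1/14)*sqrt(634) and contribute nothing to the residue; only the rational part matters.
The factor γ**2 - 12*γ/7 - 5/2 splits as (γ - a)(γ - a') with a = 6/7 - (1/14)*sqrt(634), a' = 6/7 + (1/14)*sqrt(634). At the order-2 pole a set g(γ) = (γ - a)^2*(rational part) = [7*γ/11 - 7/13] / (γ - a')^2.
Order-2 pole: residue = g'(a); g'(6/7 - (1/14)*sqrt(634)) = (343/28739854)*sqrt(634), so the residue is (343/28739854)*sqrt(634).
The branch terms are analytic at 6/7 + (1/14)*sqrt(634) and contribute nothing to the residue; only the rational part matters.
The factor γ**2 - 12*γ/7 - 5/2 splits as (γ - a)(γ - a') with a = 6/7 + (1/14)*sqrt(634), a' = 6/7 - (1/14)*sqrt(634). At the order-2 pole a set g(γ) = (γ - a)^2*(rational part) = [7*γ/11 - 7/13] / (γ - a')^2.
Order-2 pole: residue = g'(a); g'(6/7 + (1/14)*sqrt(634)) = -(343/28739854)*sqrt(634), so the residue is -(343/28739854)*sqrt(634).
List the singular points by increasing real part (a conjugate pair: the negative imaginary part first).


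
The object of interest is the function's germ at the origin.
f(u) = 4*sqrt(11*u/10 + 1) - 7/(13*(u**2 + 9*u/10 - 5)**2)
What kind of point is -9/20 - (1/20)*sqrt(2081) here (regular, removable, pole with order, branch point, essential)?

The denominator factor u**2 + 9*u/10 - 5 vanishes at -9/20 - (1/20)*sqrt(2081) and appears to the power 2; the numerator there equals -7/13, nonzero, and no other factor vanishes.
The branch terms are analytic at this point.
Hence a pole whose order is the multiplicity, 2.

The point is a pole of order 2.


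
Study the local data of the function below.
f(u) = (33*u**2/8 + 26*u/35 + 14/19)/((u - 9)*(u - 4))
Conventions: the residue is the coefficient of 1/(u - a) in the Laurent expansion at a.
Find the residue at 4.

At the order-1 pole 4 set g(u) = (u - (4))*f(u) = (33*u**2/8 + 26*u/35 + 14/19)/(u - 9).
Simple pole: residue = g(a) at a = 4, which is -46356/3325.

The residue is -46356/3325.


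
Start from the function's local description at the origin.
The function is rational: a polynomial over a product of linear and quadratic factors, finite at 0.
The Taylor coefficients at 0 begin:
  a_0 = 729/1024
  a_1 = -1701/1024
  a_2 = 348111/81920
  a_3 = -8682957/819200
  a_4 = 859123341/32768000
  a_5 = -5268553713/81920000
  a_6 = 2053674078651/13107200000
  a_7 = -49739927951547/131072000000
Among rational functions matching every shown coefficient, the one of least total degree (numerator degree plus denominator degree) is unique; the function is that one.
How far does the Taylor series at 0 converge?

No rational of total degree below 5 reproduces all 8 coefficients; solving the [2/3] Pade equations on them gives f(d) = (d**2/18 - 7*d/8 - 15/32)/((d - 10/3)*(d + 4/9)**2), whose expansion matches every shown term.
Denominator factor (d - 10/3): pole of order 1 at 10/3, modulus 10/3.
Denominator factor (d + 4/9)^2: pole of order 2 at -4/9, modulus 4/9.
The radius of convergence is the smallest modulus among the singular points: 4/9.

The radius of convergence is 4/9.


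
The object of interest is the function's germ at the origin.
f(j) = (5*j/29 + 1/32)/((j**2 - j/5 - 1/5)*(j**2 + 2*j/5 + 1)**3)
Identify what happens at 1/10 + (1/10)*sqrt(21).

The denominator factor j**2 - j/5 - 1/5 vanishes at 1/10 + (1/10)*sqrt(21) and appears to the power 1; the numerator there equals 45/928 + (1/58)*sqrt(21), nonzero, and no other factor vanishes.
Hence a pole whose order is the multiplicity, 1.

The point is a pole of order 1.


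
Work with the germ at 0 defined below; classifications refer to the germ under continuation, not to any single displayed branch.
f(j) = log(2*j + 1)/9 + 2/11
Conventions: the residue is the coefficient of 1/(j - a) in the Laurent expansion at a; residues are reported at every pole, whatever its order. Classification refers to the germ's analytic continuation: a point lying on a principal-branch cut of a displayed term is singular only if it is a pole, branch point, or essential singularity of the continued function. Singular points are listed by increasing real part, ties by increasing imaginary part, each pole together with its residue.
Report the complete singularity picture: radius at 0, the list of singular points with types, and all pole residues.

Branch term (1/9)*log(1 - j/(-1/2)): its argument vanishes at j = -1/2, a logarithmic branch point, modulus 1/2.
The radius of convergence is the smallest modulus among the singular points: 1/2.

Radius of convergence at 0: 1/2.
At -1/2: a logarithmic branch point.


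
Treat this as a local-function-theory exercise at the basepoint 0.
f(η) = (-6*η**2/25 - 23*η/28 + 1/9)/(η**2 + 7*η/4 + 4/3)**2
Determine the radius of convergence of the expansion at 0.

The radius of convergence is (2/3)*sqrt(3).

Denominator factor (η**2 + 7*η/4 + 4/3)^2: discriminant -109/48, complex-conjugate roots (-7/8) + ((1/24)*sqrt(327))*i and (-7/8) - ((1/24)*sqrt(327))*i; poles of order 2, moduli (2/3)*sqrt(3) and (2/3)*sqrt(3).
The radius of convergence is the smallest modulus among the singular points: (2/3)*sqrt(3).


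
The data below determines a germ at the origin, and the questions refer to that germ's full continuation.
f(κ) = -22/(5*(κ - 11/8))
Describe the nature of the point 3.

Denominator factors: κ - 11/8 = 13/8 at κ = 3 — none vanishes.
So the germ continues analytically to 3.

The point is a regular point.


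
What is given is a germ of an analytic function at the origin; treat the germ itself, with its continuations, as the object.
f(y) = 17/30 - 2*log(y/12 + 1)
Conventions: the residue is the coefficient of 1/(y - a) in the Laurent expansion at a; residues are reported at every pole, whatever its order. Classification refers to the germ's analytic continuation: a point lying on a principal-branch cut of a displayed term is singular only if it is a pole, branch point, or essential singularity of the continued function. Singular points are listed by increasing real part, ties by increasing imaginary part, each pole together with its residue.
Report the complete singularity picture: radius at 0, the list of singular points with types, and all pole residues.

Radius of convergence at 0: 12.
At -12: a logarithmic branch point.

Branch term (-2)*log(1 - y/(-12)): its argument vanishes at y = -12, a logarithmic branch point, modulus 12.
The radius of convergence is the smallest modulus among the singular points: 12.


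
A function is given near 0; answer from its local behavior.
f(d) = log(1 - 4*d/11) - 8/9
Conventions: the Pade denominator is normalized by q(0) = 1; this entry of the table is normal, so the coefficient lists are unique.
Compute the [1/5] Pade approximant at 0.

Taylor coefficients needed (expand at 0): a_0 = -8/9, a_1 = -4/11, a_2 = -8/121, a_3 = -64/3993, a_4 = -64/14641, a_5 = -1024/805255, a_6 = -2048/5314683.
Write the denominator as Q(d) = 1 + q1*d + q2*d^2 + q3*d^3 + q4*d^4 + q5*d^5. Requiring Q*f - P = O(d^7) with deg P <= 1 kills the coefficients of d^2..d^6 in Q*f:
  d^2: a_2 + q1*a_1 + q2*a_0 = 0, i.e. -8/121 + (-4/11)*q1 + (-8/9)*q2 = 0.
  d^3: a_3 + q1*a_2 + q2*a_1 + q3*a_0 = 0, i.e. -64/3993 + (-8/121)*q1 + (-4/11)*q2 + (-8/9)*q3 = 0.
  d^4: a_4 + q1*a_3 + q2*a_2 + q3*a_1 + q4*a_0 = 0, i.e. -64/14641 + (-64/3993)*q1 + (-8/121)*q2 + (-4/11)*q3 + (-8/9)*q4 = 0.
  d^5: a_5 + q1*a_4 + q2*a_3 + q3*a_2 + q4*a_1 + q5*a_0 = 0, i.e. -1024/805255 + (-64/14641)*q1 + (-64/3993)*q2 + (-8/121)*q3 + (-4/11)*q4 + (-8/9)*q5 = 0.
  d^6: a_6 + q1*a_5 + q2*a_4 + q3*a_3 + q4*a_2 + q5*a_1 = 0, i.e. -2048/5314683 + (-1024/805255)*q1 + (-64/14641)*q2 + (-64/3993)*q3 + (-8/121)*q4 + (-4/11)*q5 = 0.
Solving this linear system: q1 = -27574/156453, q2 = -1308/573661, q3 = -25176/6310271, q4 = 4304/69412981, q5 = -959712/3817713955.
The numerator is Q*f truncated at degree 1: P0 = a_0 = -8/9; P1 = a_1 + q1*a_0 = -291436/1408077.

The Pade approximant has numerator coefficients [-8/9, -291436/1408077]; denominator coefficients [1, -27574/156453, -1308/573661, -25176/6310271, 4304/69412981, -959712/3817713955].


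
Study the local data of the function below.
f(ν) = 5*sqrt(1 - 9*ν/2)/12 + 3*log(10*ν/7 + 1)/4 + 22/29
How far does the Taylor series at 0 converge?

The radius of convergence is 2/9.

Branch term (3/4)*log(1 - ν/(-7/10)): its argument vanishes at ν = -7/10, a logarithmic branch point, modulus 7/10.
Branch term (5/12)*sqrt(1 - ν/(2/9)): its argument vanishes at ν = 2/9, a square-root branch point, modulus 2/9.
The radius of convergence is the smallest modulus among the singular points: 2/9.


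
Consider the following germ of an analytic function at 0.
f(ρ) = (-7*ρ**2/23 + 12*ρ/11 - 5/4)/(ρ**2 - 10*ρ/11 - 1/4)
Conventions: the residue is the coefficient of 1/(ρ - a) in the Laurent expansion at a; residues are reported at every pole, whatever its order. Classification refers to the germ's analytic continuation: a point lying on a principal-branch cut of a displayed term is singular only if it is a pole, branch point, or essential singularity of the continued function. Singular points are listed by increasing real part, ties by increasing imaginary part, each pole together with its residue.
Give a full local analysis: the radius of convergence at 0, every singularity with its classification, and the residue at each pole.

Denominator factor (ρ**2 - 10*ρ/11 - 1/4): discriminant 221/121, real irrational roots 5/11 + (1/22)*sqrt(221) and 5/11 - (1/22)*sqrt(221); poles of order 1, moduli 5/11 + (1/22)*sqrt(221) and -5/11 + (1/22)*sqrt(221).
The radius of convergence is the smallest modulus among the singular points: -5/11 + (1/22)*sqrt(221).
The factor ρ**2 - 10*ρ/11 - 1/4 splits as (ρ - a)(ρ - a') with a = 5/11 - (1/22)*sqrt(221), a' = 5/11 + (1/22)*sqrt(221). At the order-1 pole a set g(ρ) = (ρ - a)*f(ρ) = [-7*ρ**2/23 + 12*ρ/11 - 5/4] / (ρ - a').
Simple pole: residue = g(a) at a = 5/11 - (1/22)*sqrt(221), which is 103/253 + (313/6578)*sqrt(221).
The factor ρ**2 - 10*ρ/11 - 1/4 splits as (ρ - a)(ρ - a') with a = 5/11 + (1/22)*sqrt(221), a' = 5/11 - (1/22)*sqrt(221). At the order-1 pole a set g(ρ) = (ρ - a)*f(ρ) = [-7*ρ**2/23 + 12*ρ/11 - 5/4] / (ρ - a').
Simple pole: residue = g(a) at a = 5/11 + (1/22)*sqrt(221), which is 103/253 - (313/6578)*sqrt(221).
List the singular points by increasing real part (a conjugate pair: the negative imaginary part first).

Radius of convergence at 0: -5/11 + (1/22)*sqrt(221).
At 5/11 - (1/22)*sqrt(221): a pole of order 1; residue 103/253 + (313/6578)*sqrt(221).
At 5/11 + (1/22)*sqrt(221): a pole of order 1; residue 103/253 - (313/6578)*sqrt(221).


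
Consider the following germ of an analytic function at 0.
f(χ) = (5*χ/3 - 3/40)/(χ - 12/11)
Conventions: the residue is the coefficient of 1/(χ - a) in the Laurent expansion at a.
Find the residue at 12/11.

At the order-1 pole 12/11 set g(χ) = (χ - (12/11))*f(χ) = 5*χ/3 - 3/40.
Simple pole: residue = g(a) at a = 12/11, which is 767/440.

The residue is 767/440.


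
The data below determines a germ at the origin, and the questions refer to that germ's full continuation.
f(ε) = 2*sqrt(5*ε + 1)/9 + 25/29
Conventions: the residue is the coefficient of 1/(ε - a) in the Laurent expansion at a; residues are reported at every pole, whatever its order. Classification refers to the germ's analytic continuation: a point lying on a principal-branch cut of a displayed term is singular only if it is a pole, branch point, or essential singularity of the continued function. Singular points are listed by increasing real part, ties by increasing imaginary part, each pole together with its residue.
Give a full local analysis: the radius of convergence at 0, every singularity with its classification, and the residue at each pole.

Branch term (2/9)*sqrt(1 - ε/(-1/5)): its argument vanishes at ε = -1/5, a square-root branch point, modulus 1/5.
The radius of convergence is the smallest modulus among the singular points: 1/5.

Radius of convergence at 0: 1/5.
At -1/5: an algebraic (square-root) branch point.


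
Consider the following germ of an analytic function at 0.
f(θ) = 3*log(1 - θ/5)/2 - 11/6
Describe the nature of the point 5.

The term (3/2)*log(1 - θ/(5)) has argument 1 - 5/(5) = 0 at 5: a logarithmic (infinitely-sheeted) branch point; the remaining terms are analytic or single-valued there.

The point is a logarithmic branch point.


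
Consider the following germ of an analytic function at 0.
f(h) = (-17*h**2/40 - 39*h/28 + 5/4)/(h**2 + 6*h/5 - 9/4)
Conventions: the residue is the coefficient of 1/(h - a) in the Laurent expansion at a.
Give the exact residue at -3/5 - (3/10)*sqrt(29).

The residue is -309/700 - (23057/487200)*sqrt(29).

The factor h**2 + 6*h/5 - 9/4 splits as (h - a)(h - a') with a = -3/5 - (3/10)*sqrt(29), a' = -3/5 + (3/10)*sqrt(29). At the order-1 pole a set g(h) = (h - a)*f(h) = [-17*h**2/40 - 39*h/28 + 5/4] / (h - a').
Simple pole: residue = g(a) at a = -3/5 - (3/10)*sqrt(29), which is -309/700 - (23057/487200)*sqrt(29).


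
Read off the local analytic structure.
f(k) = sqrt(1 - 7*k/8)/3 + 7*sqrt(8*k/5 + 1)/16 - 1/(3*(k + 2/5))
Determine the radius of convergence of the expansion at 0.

Denominator factor (k + 2/5): pole of order 1 at -2/5, modulus 2/5.
Branch term (1/3)*sqrt(1 - k/(8/7)): its argument vanishes at k = 8/7, a square-root branch point, modulus 8/7.
Branch term (7/16)*sqrt(1 - k/(-5/8)): its argument vanishes at k = -5/8, a square-root branch point, modulus 5/8.
The radius of convergence is the smallest modulus among the singular points: 2/5.

The radius of convergence is 2/5.


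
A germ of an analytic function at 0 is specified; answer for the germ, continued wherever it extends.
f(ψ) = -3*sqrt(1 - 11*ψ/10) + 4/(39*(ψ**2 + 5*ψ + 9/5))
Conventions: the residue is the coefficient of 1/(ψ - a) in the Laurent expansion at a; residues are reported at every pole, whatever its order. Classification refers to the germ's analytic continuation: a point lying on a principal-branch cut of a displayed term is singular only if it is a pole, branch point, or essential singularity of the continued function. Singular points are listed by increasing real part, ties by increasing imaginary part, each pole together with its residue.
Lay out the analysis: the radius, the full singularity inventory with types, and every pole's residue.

Denominator factor (ψ**2 + 5*ψ + 9/5): discriminant 89/5, real irrational roots -5/2 + (1/10)*sqrt(445) and -5/2 - (1/10)*sqrt(445); poles of order 1, moduli 5/2 - (1/10)*sqrt(445) and 5/2 + (1/10)*sqrt(445).
Branch term (-3)*sqrt(1 - ψ/(10/11)): its argument vanishes at ψ = 10/11, a square-root branch point, modulus 10/11.
The radius of convergence is the smallest modulus among the singular points: 5/2 - (1/10)*sqrt(445).
The branch term is analytic at -5/2 - (1/10)*sqrt(445) and contributes nothing to the residue; only the rational part matters.
The factor ψ**2 + 5*ψ + 9/5 splits as (ψ - a)(ψ - a') with a = -5/2 - (1/10)*sqrt(445), a' = -5/2 + (1/10)*sqrt(445). At the order-1 pole a set g(ψ) = (ψ - a)*(rational part) = [4/39] / (ψ - a').
Simple pole: residue = g(a) at a = -5/2 - (1/10)*sqrt(445), which is -(4/3471)*sqrt(445).
The branch term is analytic at -5/2 + (1/10)*sqrt(445) and contributes nothing to the residue; only the rational part matters.
The factor ψ**2 + 5*ψ + 9/5 splits as (ψ - a)(ψ - a') with a = -5/2 + (1/10)*sqrt(445), a' = -5/2 - (1/10)*sqrt(445). At the order-1 pole a set g(ψ) = (ψ - a)*(rational part) = [4/39] / (ψ - a').
Simple pole: residue = g(a) at a = -5/2 + (1/10)*sqrt(445), which is (4/3471)*sqrt(445).
List the singular points by increasing real part (a conjugate pair: the negative imaginary part first).

Radius of convergence at 0: 5/2 - (1/10)*sqrt(445).
At -5/2 - (1/10)*sqrt(445): a pole of order 1; residue -(4/3471)*sqrt(445).
At -5/2 + (1/10)*sqrt(445): a pole of order 1; residue (4/3471)*sqrt(445).
At 10/11: an algebraic (square-root) branch point.


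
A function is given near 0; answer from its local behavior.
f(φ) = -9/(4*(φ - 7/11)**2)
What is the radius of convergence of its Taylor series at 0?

The radius of convergence is 7/11.

Denominator factor (φ - 7/11)^2: pole of order 2 at 7/11, modulus 7/11.
The radius of convergence is the smallest modulus among the singular points: 7/11.


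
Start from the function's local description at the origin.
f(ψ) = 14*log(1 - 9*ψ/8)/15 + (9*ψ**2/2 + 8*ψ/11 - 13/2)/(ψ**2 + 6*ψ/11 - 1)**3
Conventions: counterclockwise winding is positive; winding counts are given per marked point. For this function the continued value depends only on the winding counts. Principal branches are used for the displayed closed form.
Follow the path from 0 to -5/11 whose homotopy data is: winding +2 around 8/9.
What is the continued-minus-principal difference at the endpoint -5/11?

Continued minus principal equals (56/15)*pi*i.

The rational part is single-valued and drops out of the difference; each branch term changes only by its own monodromy.
(14/15)*log(1 - ψ/(8/9)): each positive loop around 8/9 adds 2*pi*i to the log, so winding +2 contributes (14/15)*(2)*2*pi*i = (56/15)*pi*i.
Summing the contributions at ψ = -5/11 gives (56/15)*pi*i.


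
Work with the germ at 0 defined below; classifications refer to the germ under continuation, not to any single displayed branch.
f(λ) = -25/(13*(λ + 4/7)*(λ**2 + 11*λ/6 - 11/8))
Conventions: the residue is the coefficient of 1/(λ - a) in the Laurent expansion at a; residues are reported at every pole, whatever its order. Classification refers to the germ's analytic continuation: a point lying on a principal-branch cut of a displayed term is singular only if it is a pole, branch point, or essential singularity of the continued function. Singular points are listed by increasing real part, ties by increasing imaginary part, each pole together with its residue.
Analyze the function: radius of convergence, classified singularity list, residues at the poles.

Radius of convergence at 0: 4/7.
At -11/12 - (1/12)*sqrt(319): a pole of order 1; residue -2940/6409 + (420/70499)*sqrt(319).
At -4/7: a pole of order 1; residue 5880/6409.
At -11/12 + (1/12)*sqrt(319): a pole of order 1; residue -2940/6409 - (420/70499)*sqrt(319).

Denominator factor (λ + 4/7): pole of order 1 at -4/7, modulus 4/7.
Denominator factor (λ**2 + 11*λ/6 - 11/8): discriminant 319/36, real irrational roots -11/12 + (1/12)*sqrt(319) and -11/12 - (1/12)*sqrt(319); poles of order 1, moduli -11/12 + (1/12)*sqrt(319) and 11/12 + (1/12)*sqrt(319).
The radius of convergence is the smallest modulus among the singular points: 4/7.
The factor λ**2 + 11*λ/6 - 11/8 splits as (λ - a)(λ - a') with a = -11/12 - (1/12)*sqrt(319), a' = -11/12 + (1/12)*sqrt(319). At the order-1 pole a set g(λ) = (λ - a)*f(λ) = [-25/(13*(λ + 4/7))] / (λ - a').
Simple pole: residue = g(a) at a = -11/12 - (1/12)*sqrt(319), which is -2940/6409 + (420/70499)*sqrt(319).
At the order-1 pole -4/7 set g(λ) = (λ - (-4/7))*f(λ) = -25/(13*(λ**2 + 11*λ/6 - 11/8)).
Simple pole: residue = g(a) at a = -4/7, which is 5880/6409.
The factor λ**2 + 11*λ/6 - 11/8 splits as (λ - a)(λ - a') with a = -11/12 + (1/12)*sqrt(319), a' = -11/12 - (1/12)*sqrt(319). At the order-1 pole a set g(λ) = (λ - a)*f(λ) = [-25/(13*(λ + 4/7))] / (λ - a').
Simple pole: residue = g(a) at a = -11/12 + (1/12)*sqrt(319), which is -2940/6409 - (420/70499)*sqrt(319).
List the singular points by increasing real part (a conjugate pair: the negative imaginary part first).


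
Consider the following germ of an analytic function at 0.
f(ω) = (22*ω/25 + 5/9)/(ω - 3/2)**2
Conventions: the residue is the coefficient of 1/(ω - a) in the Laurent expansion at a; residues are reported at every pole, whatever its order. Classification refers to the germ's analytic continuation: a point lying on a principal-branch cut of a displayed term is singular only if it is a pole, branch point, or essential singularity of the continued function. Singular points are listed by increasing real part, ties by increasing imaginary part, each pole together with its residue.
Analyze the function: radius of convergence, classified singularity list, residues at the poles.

Denominator factor (ω - 3/2)^2: pole of order 2 at 3/2, modulus 3/2.
The radius of convergence is the smallest modulus among the singular points: 3/2.
At the order-2 pole 3/2 set g(ω) = (ω - (3/2))^2*f(ω) = 22*ω/25 + 5/9.
Order-2 pole: residue = g'(a); g'(3/2) = 22/25, so the residue is 22/25.

Radius of convergence at 0: 3/2.
At 3/2: a pole of order 2; residue 22/25.


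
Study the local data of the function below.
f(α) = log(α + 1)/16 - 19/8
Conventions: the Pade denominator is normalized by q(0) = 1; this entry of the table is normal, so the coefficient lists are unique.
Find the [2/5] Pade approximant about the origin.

The Pade approximant has numerator coefficients [-19/8, -635632027/189257264, -1255071017/1135543584]; denominator coefficients [1, 17038437/11828579, 34784629/70971474, 96401/35485737, -45553/141942948, 22172/532286055].

Taylor coefficients needed (expand at 0): a_0 = -19/8, a_1 = 1/16, a_2 = -1/32, a_3 = 1/48, a_4 = -1/64, a_5 = 1/80, a_6 = -1/96, a_7 = 1/112.
Write the denominator as Q(α) = 1 + q1*α + q2*α^2 + q3*α^3 + q4*α^4 + q5*α^5. Requiring Q*f - P = O(α^8) with deg P <= 2 kills the coefficients of α^3..α^7 in Q*f:
  α^3: a_3 + q1*a_2 + q2*a_1 + q3*a_0 = 0, i.e. 1/48 + (-1/32)*q1 + (1/16)*q2 + (-19/8)*q3 = 0.
  α^4: a_4 + q1*a_3 + q2*a_2 + q3*a_1 + q4*a_0 = 0, i.e. -1/64 + (1/48)*q1 + (-1/32)*q2 + (1/16)*q3 + (-19/8)*q4 = 0.
  α^5: a_5 + q1*a_4 + q2*a_3 + q3*a_2 + q4*a_1 + q5*a_0 = 0, i.e. 1/80 + (-1/64)*q1 + (1/48)*q2 + (-1/32)*q3 + (1/16)*q4 + (-19/8)*q5 = 0.
  α^6: a_6 + q1*a_5 + q2*a_4 + q3*a_3 + q4*a_2 + q5*a_1 = 0, i.e. -1/96 + (1/80)*q1 + (-1/64)*q2 + (1/48)*q3 + (-1/32)*q4 + (1/16)*q5 = 0.
  α^7: a_7 + q1*a_6 + q2*a_5 + q3*a_4 + q4*a_3 + q5*a_2 = 0, i.e. 1/112 + (-1/96)*q1 + (1/80)*q2 + (-1/64)*q3 + (1/48)*q4 + (-1/32)*q5 = 0.
Solving this linear system: q1 = 17038437/11828579, q2 = 34784629/70971474, q3 = 96401/35485737, q4 = -45553/141942948, q5 = 22172/532286055.
The numerator is Q*f truncated at degree 2: P0 = a_0 = -19/8; P1 = a_1 + q1*a_0 = -635632027/189257264; P2 = a_2 + q1*a_1 + q2*a_0 = -1255071017/1135543584.


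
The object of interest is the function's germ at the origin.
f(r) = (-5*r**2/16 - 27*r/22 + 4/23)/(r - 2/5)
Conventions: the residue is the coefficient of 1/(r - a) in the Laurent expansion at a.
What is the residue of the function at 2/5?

The residue is -1857/5060.

At the order-1 pole 2/5 set g(r) = (r - (2/5))*f(r) = -5*r**2/16 - 27*r/22 + 4/23.
Simple pole: residue = g(a) at a = 2/5, which is -1857/5060.


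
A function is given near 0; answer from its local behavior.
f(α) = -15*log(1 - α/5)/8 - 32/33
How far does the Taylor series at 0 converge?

The radius of convergence is 5.

Branch term (-15/8)*log(1 - α/(5)): its argument vanishes at α = 5, a logarithmic branch point, modulus 5.
The radius of convergence is the smallest modulus among the singular points: 5.


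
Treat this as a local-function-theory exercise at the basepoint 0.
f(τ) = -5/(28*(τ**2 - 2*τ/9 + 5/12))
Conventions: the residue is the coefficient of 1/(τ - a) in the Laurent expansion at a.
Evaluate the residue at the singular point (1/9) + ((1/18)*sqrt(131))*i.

The factor τ**2 - 2*τ/9 + 5/12 splits as (τ - a)(τ - a') with a = (1/9) + ((1/18)*sqrt(131))*i, a' = (1/9) - ((1/18)*sqrt(131))*i. At the order-1 pole a set g(τ) = (τ - a)*f(τ) = [-5/28] / (τ - a').
Simple pole: residue = g(a) at a = (1/9) + ((1/18)*sqrt(131))*i, which is ((45/3668)*sqrt(131))*i.

The residue is ((45/3668)*sqrt(131))*i.


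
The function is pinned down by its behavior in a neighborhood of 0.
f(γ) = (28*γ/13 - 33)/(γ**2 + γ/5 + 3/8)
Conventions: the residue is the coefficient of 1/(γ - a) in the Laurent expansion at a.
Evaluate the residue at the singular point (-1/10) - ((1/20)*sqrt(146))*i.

The residue is (14/13) - ((2159/949)*sqrt(146))*i.

The factor γ**2 + γ/5 + 3/8 splits as (γ - a)(γ - a') with a = (-1/10) - ((1/20)*sqrt(146))*i, a' = (-1/10) + ((1/20)*sqrt(146))*i. At the order-1 pole a set g(γ) = (γ - a)*f(γ) = [28*γ/13 - 33] / (γ - a').
Simple pole: residue = g(a) at a = (-1/10) - ((1/20)*sqrt(146))*i, which is (14/13) - ((2159/949)*sqrt(146))*i.


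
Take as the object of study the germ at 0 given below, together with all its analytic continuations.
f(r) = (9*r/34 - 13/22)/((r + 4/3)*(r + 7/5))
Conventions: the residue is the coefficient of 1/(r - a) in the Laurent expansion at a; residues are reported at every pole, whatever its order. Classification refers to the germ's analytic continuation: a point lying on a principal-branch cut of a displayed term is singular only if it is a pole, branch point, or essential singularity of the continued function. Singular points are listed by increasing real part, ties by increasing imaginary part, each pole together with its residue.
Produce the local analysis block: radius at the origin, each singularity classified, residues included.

Denominator factor (r + 4/3): pole of order 1 at -4/3, modulus 4/3.
Denominator factor (r + 7/5): pole of order 1 at -7/5, modulus 7/5.
The radius of convergence is the smallest modulus among the singular points: 4/3.
At the order-1 pole -7/5 set g(r) = (r - (-7/5))*f(r) = (9*r/34 - 13/22)/(r + 4/3).
Simple pole: residue = g(a) at a = -7/5, which is 2697/187.
At the order-1 pole -4/3 set g(r) = (r - (-4/3))*f(r) = (9*r/34 - 13/22)/(r + 7/5).
Simple pole: residue = g(a) at a = -4/3, which is -5295/374.
List the singular points by increasing real part (a conjugate pair: the negative imaginary part first).

Radius of convergence at 0: 4/3.
At -7/5: a pole of order 1; residue 2697/187.
At -4/3: a pole of order 1; residue -5295/374.


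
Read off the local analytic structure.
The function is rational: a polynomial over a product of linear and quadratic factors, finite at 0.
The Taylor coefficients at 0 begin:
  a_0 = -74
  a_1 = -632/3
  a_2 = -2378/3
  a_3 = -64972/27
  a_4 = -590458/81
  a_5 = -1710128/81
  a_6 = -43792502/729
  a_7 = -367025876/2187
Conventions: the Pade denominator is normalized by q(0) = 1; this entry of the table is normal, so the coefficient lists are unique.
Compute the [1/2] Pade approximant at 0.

The Pade approximant has numerator coefficients [-74, -4921932/32123]; denominator coefficients [1, -74810/96369, -2457913/289107].

Taylor coefficients needed (read off): a_0 = -74, a_1 = -632/3, a_2 = -2378/3, a_3 = -64972/27.
Write the denominator as Q(κ) = 1 + q1*κ + q2*κ^2. Requiring Q*f - P = O(κ^4) with deg P <= 1 kills the coefficients of κ^2..κ^3 in Q*f:
  κ^2: a_2 + q1*a_1 + q2*a_0 = 0, i.e. -2378/3 + (-632/3)*q1 + (-74)*q2 = 0.
  κ^3: a_3 + q1*a_2 + q2*a_1 = 0, i.e. -64972/27 + (-2378/3)*q1 + (-632/3)*q2 = 0.
Solving this linear system: q1 = -74810/96369, q2 = -2457913/289107.
The numerator is Q*f truncated at degree 1: P0 = a_0 = -74; P1 = a_1 + q1*a_0 = -4921932/32123.


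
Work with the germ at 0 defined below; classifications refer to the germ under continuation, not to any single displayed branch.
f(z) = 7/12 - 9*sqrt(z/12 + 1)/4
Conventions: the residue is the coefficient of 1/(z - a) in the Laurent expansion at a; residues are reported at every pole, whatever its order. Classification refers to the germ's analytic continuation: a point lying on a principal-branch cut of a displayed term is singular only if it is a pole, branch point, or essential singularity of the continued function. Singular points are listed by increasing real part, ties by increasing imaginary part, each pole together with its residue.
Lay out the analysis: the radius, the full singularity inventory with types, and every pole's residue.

Branch term (-9/4)*sqrt(1 - z/(-12)): its argument vanishes at z = -12, a square-root branch point, modulus 12.
The radius of convergence is the smallest modulus among the singular points: 12.

Radius of convergence at 0: 12.
At -12: an algebraic (square-root) branch point.


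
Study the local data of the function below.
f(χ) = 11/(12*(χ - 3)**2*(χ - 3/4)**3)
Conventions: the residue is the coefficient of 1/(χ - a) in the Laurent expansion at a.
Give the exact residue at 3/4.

The residue is 704/6561.

At the order-3 pole 3/4 set g(χ) = (χ - (3/4))^3*f(χ) = 11/(12*(χ - 3)**2).
Order-3 pole: residue = g''(a)/2; g''(3/4) = 1408/6561, so the residue is 704/6561.


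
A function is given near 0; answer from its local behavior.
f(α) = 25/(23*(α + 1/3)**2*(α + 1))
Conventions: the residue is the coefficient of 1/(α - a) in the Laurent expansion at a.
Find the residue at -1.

At the order-1 pole -1 set g(α) = (α - (-1))*f(α) = 25/(23*(α + 1/3)**2).
Simple pole: residue = g(a) at a = -1, which is 225/92.

The residue is 225/92.


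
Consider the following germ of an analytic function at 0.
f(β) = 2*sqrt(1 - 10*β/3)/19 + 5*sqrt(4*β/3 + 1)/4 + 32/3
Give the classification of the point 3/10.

The term (2/19)*sqrt(1 - β/(3/10)) has argument 1 - 3/10/(3/10) = 0 at 3/10: a square-root (algebraic, two-sheeted) branch point; the remaining terms are analytic or single-valued there.

The point is an algebraic (square-root) branch point.


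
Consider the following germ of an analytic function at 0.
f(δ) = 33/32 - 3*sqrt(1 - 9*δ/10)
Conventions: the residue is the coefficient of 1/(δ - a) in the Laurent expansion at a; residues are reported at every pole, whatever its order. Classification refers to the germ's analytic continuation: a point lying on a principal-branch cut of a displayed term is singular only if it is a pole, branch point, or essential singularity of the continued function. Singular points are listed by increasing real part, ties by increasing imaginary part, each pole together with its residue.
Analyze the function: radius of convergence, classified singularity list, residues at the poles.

Branch term (-3)*sqrt(1 - δ/(10/9)): its argument vanishes at δ = 10/9, a square-root branch point, modulus 10/9.
The radius of convergence is the smallest modulus among the singular points: 10/9.

Radius of convergence at 0: 10/9.
At 10/9: an algebraic (square-root) branch point.


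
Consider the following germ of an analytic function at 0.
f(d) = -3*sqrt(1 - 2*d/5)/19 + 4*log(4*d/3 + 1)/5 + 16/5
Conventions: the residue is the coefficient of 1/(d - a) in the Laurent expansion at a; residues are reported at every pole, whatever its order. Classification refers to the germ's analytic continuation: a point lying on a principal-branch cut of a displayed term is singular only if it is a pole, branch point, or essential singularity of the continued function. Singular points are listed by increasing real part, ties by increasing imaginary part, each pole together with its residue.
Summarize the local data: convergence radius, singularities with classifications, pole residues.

Branch term (4/5)*log(1 - d/(-3/4)): its argument vanishes at d = -3/4, a logarithmic branch point, modulus 3/4.
Branch term (-3/19)*sqrt(1 - d/(5/2)): its argument vanishes at d = 5/2, a square-root branch point, modulus 5/2.
The radius of convergence is the smallest modulus among the singular points: 3/4.
List the singular points by increasing real part (a conjugate pair: the negative imaginary part first).

Radius of convergence at 0: 3/4.
At -3/4: a logarithmic branch point.
At 5/2: an algebraic (square-root) branch point.


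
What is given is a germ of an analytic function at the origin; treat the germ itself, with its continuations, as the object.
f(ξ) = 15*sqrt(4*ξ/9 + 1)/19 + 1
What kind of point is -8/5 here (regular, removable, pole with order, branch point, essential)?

There is no denominator, hence no pole anywhere.
Branch term sqrt(1 - ξ/(-9/4)): argument at -8/5 is 13/45, nonzero, so -8/5 is not its branch point (a point on a principal cut is still regular for the continued germ).
So the germ continues analytically to -8/5.

The point is a regular point.


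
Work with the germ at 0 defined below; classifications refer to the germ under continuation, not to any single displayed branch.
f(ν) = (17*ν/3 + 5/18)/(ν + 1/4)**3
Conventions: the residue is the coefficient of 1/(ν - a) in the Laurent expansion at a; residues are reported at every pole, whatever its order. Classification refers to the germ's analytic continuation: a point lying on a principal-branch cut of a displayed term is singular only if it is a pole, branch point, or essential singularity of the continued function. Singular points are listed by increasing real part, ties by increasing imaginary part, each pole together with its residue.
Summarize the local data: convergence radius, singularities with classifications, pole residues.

Radius of convergence at 0: 1/4.
At -1/4: a pole of order 3; residue 0.

Denominator factor (ν + 1/4)^3: pole of order 3 at -1/4, modulus 1/4.
The radius of convergence is the smallest modulus among the singular points: 1/4.
At the order-3 pole -1/4 set g(ν) = (ν - (-1/4))^3*f(ν) = 17*ν/3 + 5/18.
Order-3 pole: residue = g''(a)/2; g''(-1/4) = 0, so the residue is 0.


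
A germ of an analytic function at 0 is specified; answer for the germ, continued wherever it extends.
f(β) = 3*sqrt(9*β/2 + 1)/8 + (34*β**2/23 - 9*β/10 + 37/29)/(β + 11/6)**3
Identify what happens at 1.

The point is a regular point.

Denominator factors: β + 11/6 = 17/6 at β = 1 — none vanishes.
Branch term sqrt(1 - β/(-2/9)): argument at 1 is 11/2, nonzero, so 1 is not its branch point (a point on a principal cut is still regular for the continued germ).
So the germ continues analytically to 1.


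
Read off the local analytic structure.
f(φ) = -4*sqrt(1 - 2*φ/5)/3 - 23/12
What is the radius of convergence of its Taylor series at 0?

The radius of convergence is 5/2.

Branch term (-4/3)*sqrt(1 - φ/(5/2)): its argument vanishes at φ = 5/2, a square-root branch point, modulus 5/2.
The radius of convergence is the smallest modulus among the singular points: 5/2.


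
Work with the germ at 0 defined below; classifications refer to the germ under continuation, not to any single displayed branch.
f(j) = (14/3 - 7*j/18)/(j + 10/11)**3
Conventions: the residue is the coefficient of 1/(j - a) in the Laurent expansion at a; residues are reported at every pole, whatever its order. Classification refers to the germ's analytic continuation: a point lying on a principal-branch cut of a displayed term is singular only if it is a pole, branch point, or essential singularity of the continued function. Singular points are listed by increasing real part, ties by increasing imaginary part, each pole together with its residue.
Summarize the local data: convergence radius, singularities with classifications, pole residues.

Denominator factor (j + 10/11)^3: pole of order 3 at -10/11, modulus 10/11.
The radius of convergence is the smallest modulus among the singular points: 10/11.
At the order-3 pole -10/11 set g(j) = (j - (-10/11))^3*f(j) = 14/3 - 7*j/18.
Order-3 pole: residue = g''(a)/2; g''(-10/11) = 0, so the residue is 0.

Radius of convergence at 0: 10/11.
At -10/11: a pole of order 3; residue 0.


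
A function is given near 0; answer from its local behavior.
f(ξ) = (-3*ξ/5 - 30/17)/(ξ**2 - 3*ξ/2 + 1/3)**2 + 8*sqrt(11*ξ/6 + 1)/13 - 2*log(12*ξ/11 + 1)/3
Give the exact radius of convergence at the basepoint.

Denominator factor (ξ**2 - 3*ξ/2 + 1/3)^2: discriminant 11/12, real irrational roots 3/4 + (1/12)*sqrt(33) and 3/4 - (1/12)*sqrt(33); poles of order 2, moduli 3/4 + (1/12)*sqrt(33) and 3/4 - (1/12)*sqrt(33).
Branch term (8/13)*sqrt(1 - ξ/(-6/11)): its argument vanishes at ξ = -6/11, a square-root branch point, modulus 6/11.
Branch term (-2/3)*log(1 - ξ/(-11/12)): its argument vanishes at ξ = -11/12, a logarithmic branch point, modulus 11/12.
The radius of convergence is the smallest modulus among the singular points: 3/4 - (1/12)*sqrt(33).

The radius of convergence is 3/4 - (1/12)*sqrt(33).


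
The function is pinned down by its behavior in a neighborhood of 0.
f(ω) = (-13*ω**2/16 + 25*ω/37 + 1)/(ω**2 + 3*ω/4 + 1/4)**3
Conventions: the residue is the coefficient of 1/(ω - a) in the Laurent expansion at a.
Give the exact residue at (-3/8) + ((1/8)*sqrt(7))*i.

The factor ω**2 + 3*ω/4 + 1/4 splits as (ω - a)(ω - a') with a = (-3/8) + ((1/8)*sqrt(7))*i, a' = (-3/8) - ((1/8)*sqrt(7))*i. At the order-3 pole a set g(ω) = (ω - a)^3*f(ω) = [-13*ω**2/16 + 25*ω/37 + 1] / (ω - a')^3.
Order-3 pole: residue = g''(a)/2; g''((-3/8) + ((1/8)*sqrt(7))*i) = -((274040/12691)*sqrt(7))*i, so the residue is -((137020/12691)*sqrt(7))*i.

The residue is -((137020/12691)*sqrt(7))*i.
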